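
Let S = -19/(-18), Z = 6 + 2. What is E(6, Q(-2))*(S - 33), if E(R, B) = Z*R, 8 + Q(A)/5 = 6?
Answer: -4600/3 ≈ -1533.3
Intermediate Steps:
Q(A) = -10 (Q(A) = -40 + 5*6 = -40 + 30 = -10)
Z = 8
S = 19/18 (S = -19*(-1/18) = 19/18 ≈ 1.0556)
E(R, B) = 8*R
E(6, Q(-2))*(S - 33) = (8*6)*(19/18 - 33) = 48*(-575/18) = -4600/3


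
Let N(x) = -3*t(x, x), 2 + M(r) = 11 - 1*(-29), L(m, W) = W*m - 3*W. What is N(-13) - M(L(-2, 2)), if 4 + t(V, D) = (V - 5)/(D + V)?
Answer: -365/13 ≈ -28.077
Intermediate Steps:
t(V, D) = -4 + (-5 + V)/(D + V) (t(V, D) = -4 + (V - 5)/(D + V) = -4 + (-5 + V)/(D + V))
L(m, W) = -3*W + W*m
M(r) = 38 (M(r) = -2 + (11 - 1*(-29)) = -2 + (11 + 29) = -2 + 40 = 38)
N(x) = -3*(-5 - 7*x)/(2*x) (N(x) = -3*(-5 - 4*x - 3*x)/(x + x) = -3*(-5 - 7*x)/(2*x))
N(-13) - M(L(-2, 2)) = (3/2)*(5 + 7*(-13))/(-13) - 1*38 = (3/2)*(-1/13)*(5 - 91) - 38 = (3/2)*(-1/13)*(-86) - 38 = 129/13 - 38 = -365/13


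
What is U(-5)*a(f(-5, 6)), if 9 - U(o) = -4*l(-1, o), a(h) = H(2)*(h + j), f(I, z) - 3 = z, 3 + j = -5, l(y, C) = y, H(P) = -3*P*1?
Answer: -30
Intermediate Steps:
H(P) = -3*P
j = -8 (j = -3 - 5 = -8)
f(I, z) = 3 + z
a(h) = 48 - 6*h (a(h) = (-3*2)*(h - 8) = -6*(-8 + h) = 48 - 6*h)
U(o) = 5 (U(o) = 9 - (-4)*(-1) = 9 - 1*4 = 9 - 4 = 5)
U(-5)*a(f(-5, 6)) = 5*(48 - 6*(3 + 6)) = 5*(48 - 6*9) = 5*(48 - 54) = 5*(-6) = -30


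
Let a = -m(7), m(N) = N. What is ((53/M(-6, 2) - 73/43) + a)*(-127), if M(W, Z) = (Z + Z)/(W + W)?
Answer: 915797/43 ≈ 21298.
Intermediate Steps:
M(W, Z) = Z/W (M(W, Z) = (2*Z)/((2*W)) = (2*Z)*(1/(2*W)) = Z/W)
a = -7 (a = -1*7 = -7)
((53/M(-6, 2) - 73/43) + a)*(-127) = ((53/((2/(-6))) - 73/43) - 7)*(-127) = ((53/((2*(-⅙))) - 73*1/43) - 7)*(-127) = ((53/(-⅓) - 73/43) - 7)*(-127) = ((53*(-3) - 73/43) - 7)*(-127) = ((-159 - 73/43) - 7)*(-127) = (-6910/43 - 7)*(-127) = -7211/43*(-127) = 915797/43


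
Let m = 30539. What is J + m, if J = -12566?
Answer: 17973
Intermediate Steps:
J + m = -12566 + 30539 = 17973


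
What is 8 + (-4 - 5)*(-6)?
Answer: 62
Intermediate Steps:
8 + (-4 - 5)*(-6) = 8 - 9*(-6) = 8 + 54 = 62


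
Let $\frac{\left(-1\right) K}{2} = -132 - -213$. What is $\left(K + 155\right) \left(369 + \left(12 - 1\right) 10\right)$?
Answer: $-3353$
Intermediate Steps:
$K = -162$ ($K = - 2 \left(-132 - -213\right) = - 2 \left(-132 + 213\right) = \left(-2\right) 81 = -162$)
$\left(K + 155\right) \left(369 + \left(12 - 1\right) 10\right) = \left(-162 + 155\right) \left(369 + \left(12 - 1\right) 10\right) = - 7 \left(369 + 11 \cdot 10\right) = - 7 \left(369 + 110\right) = \left(-7\right) 479 = -3353$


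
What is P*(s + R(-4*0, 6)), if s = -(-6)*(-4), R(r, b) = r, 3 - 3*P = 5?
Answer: 16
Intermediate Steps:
P = -⅔ (P = 1 - ⅓*5 = 1 - 5/3 = -⅔ ≈ -0.66667)
s = -24 (s = -2*12 = -24)
P*(s + R(-4*0, 6)) = -2*(-24 - 4*0)/3 = -2*(-24 + 0)/3 = -⅔*(-24) = 16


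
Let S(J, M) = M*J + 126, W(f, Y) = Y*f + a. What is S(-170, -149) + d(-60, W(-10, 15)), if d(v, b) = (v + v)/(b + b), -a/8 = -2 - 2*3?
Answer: 1094638/43 ≈ 25457.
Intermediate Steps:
a = 64 (a = -8*(-2 - 2*3) = -8*(-2 - 6) = -8*(-8) = 64)
W(f, Y) = 64 + Y*f (W(f, Y) = Y*f + 64 = 64 + Y*f)
S(J, M) = 126 + J*M (S(J, M) = J*M + 126 = 126 + J*M)
d(v, b) = v/b (d(v, b) = (2*v)/((2*b)) = (2*v)*(1/(2*b)) = v/b)
S(-170, -149) + d(-60, W(-10, 15)) = (126 - 170*(-149)) - 60/(64 + 15*(-10)) = (126 + 25330) - 60/(64 - 150) = 25456 - 60/(-86) = 25456 - 60*(-1/86) = 25456 + 30/43 = 1094638/43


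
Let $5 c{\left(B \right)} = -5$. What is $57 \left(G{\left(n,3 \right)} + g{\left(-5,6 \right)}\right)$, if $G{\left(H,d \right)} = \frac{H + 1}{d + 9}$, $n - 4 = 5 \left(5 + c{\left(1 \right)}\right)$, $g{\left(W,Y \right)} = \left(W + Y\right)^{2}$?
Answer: $\frac{703}{4} \approx 175.75$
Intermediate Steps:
$c{\left(B \right)} = -1$ ($c{\left(B \right)} = \frac{1}{5} \left(-5\right) = -1$)
$n = 24$ ($n = 4 + 5 \left(5 - 1\right) = 4 + 5 \cdot 4 = 4 + 20 = 24$)
$G{\left(H,d \right)} = \frac{1 + H}{9 + d}$
$57 \left(G{\left(n,3 \right)} + g{\left(-5,6 \right)}\right) = 57 \left(\frac{1 + 24}{9 + 3} + \left(-5 + 6\right)^{2}\right) = 57 \left(\frac{1}{12} \cdot 25 + 1^{2}\right) = 57 \left(\frac{1}{12} \cdot 25 + 1\right) = 57 \left(\frac{25}{12} + 1\right) = 57 \cdot \frac{37}{12} = \frac{703}{4}$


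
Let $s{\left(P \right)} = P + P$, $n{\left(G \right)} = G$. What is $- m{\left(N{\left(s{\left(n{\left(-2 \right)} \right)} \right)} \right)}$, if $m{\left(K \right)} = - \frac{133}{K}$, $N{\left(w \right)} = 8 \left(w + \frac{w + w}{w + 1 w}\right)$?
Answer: $- \frac{133}{24} \approx -5.5417$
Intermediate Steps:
$s{\left(P \right)} = 2 P$
$N{\left(w \right)} = 8 + 8 w$ ($N{\left(w \right)} = 8 \left(w + \frac{2 w}{w + w}\right) = 8 \left(w + \frac{2 w}{2 w}\right) = 8 \left(w + 2 w \frac{1}{2 w}\right) = 8 \left(w + 1\right) = 8 \left(1 + w\right) = 8 + 8 w$)
$- m{\left(N{\left(s{\left(n{\left(-2 \right)} \right)} \right)} \right)} = - \frac{-133}{8 + 8 \cdot 2 \left(-2\right)} = - \frac{-133}{8 + 8 \left(-4\right)} = - \frac{-133}{8 - 32} = - \frac{-133}{-24} = - \frac{\left(-133\right) \left(-1\right)}{24} = \left(-1\right) \frac{133}{24} = - \frac{133}{24}$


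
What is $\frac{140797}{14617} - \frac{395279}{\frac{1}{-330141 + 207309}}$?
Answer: $\frac{709697887481773}{14617} \approx 4.8553 \cdot 10^{10}$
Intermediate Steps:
$\frac{140797}{14617} - \frac{395279}{\frac{1}{-330141 + 207309}} = 140797 \cdot \frac{1}{14617} - \frac{395279}{\frac{1}{-122832}} = \frac{140797}{14617} - \frac{395279}{- \frac{1}{122832}} = \frac{140797}{14617} - -48552910128 = \frac{140797}{14617} + 48552910128 = \frac{709697887481773}{14617}$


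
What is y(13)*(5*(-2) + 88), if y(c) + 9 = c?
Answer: 312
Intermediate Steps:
y(c) = -9 + c
y(13)*(5*(-2) + 88) = (-9 + 13)*(5*(-2) + 88) = 4*(-10 + 88) = 4*78 = 312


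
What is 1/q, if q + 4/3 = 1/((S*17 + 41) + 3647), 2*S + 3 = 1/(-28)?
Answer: -205083/273388 ≈ -0.75015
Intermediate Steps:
S = -85/56 (S = -3/2 + (½)/(-28) = -3/2 + (½)*(-1/28) = -3/2 - 1/56 = -85/56 ≈ -1.5179)
q = -273388/205083 (q = -4/3 + 1/((-85/56*17 + 41) + 3647) = -4/3 + 1/((-1445/56 + 41) + 3647) = -4/3 + 1/(851/56 + 3647) = -4/3 + 1/(205083/56) = -4/3 + 56/205083 = -273388/205083 ≈ -1.3331)
1/q = 1/(-273388/205083) = -205083/273388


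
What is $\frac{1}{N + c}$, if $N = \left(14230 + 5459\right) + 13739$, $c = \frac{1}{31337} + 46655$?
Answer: $\frac{31337}{2509560972} \approx 1.2487 \cdot 10^{-5}$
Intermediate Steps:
$c = \frac{1462027736}{31337}$ ($c = \frac{1}{31337} + 46655 = \frac{1462027736}{31337} \approx 46655.0$)
$N = 33428$ ($N = 19689 + 13739 = 33428$)
$\frac{1}{N + c} = \frac{1}{33428 + \frac{1462027736}{31337}} = \frac{1}{\frac{2509560972}{31337}} = \frac{31337}{2509560972}$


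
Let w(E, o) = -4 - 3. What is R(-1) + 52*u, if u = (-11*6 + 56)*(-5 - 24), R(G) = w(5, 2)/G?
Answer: 15087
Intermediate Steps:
w(E, o) = -7
R(G) = -7/G
u = 290 (u = (-66 + 56)*(-29) = -10*(-29) = 290)
R(-1) + 52*u = -7/(-1) + 52*290 = -7*(-1) + 15080 = 7 + 15080 = 15087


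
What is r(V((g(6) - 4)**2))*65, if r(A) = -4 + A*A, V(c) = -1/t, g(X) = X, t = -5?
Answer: -1287/5 ≈ -257.40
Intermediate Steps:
V(c) = 1/5 (V(c) = -1/(-5) = -1*(-1/5) = 1/5)
r(A) = -4 + A**2
r(V((g(6) - 4)**2))*65 = (-4 + (1/5)**2)*65 = (-4 + 1/25)*65 = -99/25*65 = -1287/5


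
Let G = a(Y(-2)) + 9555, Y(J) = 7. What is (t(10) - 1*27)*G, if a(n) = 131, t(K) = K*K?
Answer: 707078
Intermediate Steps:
t(K) = K²
G = 9686 (G = 131 + 9555 = 9686)
(t(10) - 1*27)*G = (10² - 1*27)*9686 = (100 - 27)*9686 = 73*9686 = 707078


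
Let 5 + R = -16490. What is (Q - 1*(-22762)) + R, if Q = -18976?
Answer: -12709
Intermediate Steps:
R = -16495 (R = -5 - 16490 = -16495)
(Q - 1*(-22762)) + R = (-18976 - 1*(-22762)) - 16495 = (-18976 + 22762) - 16495 = 3786 - 16495 = -12709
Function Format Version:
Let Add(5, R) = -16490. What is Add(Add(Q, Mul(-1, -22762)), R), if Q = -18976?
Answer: -12709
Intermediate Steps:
R = -16495 (R = Add(-5, -16490) = -16495)
Add(Add(Q, Mul(-1, -22762)), R) = Add(Add(-18976, Mul(-1, -22762)), -16495) = Add(Add(-18976, 22762), -16495) = Add(3786, -16495) = -12709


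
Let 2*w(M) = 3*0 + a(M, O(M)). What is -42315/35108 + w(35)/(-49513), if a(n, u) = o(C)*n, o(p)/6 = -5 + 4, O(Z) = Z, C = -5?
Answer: -31215765/25944812 ≈ -1.2032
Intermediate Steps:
o(p) = -6 (o(p) = 6*(-5 + 4) = 6*(-1) = -6)
a(n, u) = -6*n
w(M) = -3*M (w(M) = (3*0 - 6*M)/2 = (0 - 6*M)/2 = (-6*M)/2 = -3*M)
-42315/35108 + w(35)/(-49513) = -42315/35108 - 3*35/(-49513) = -42315*1/35108 - 105*(-1/49513) = -42315/35108 + 105/49513 = -31215765/25944812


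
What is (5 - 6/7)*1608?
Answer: 46632/7 ≈ 6661.7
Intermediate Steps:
(5 - 6/7)*1608 = (29/7)*1608 = 46632/7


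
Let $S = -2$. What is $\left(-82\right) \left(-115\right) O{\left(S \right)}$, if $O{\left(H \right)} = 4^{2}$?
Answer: $150880$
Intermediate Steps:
$O{\left(H \right)} = 16$
$\left(-82\right) \left(-115\right) O{\left(S \right)} = \left(-82\right) \left(-115\right) 16 = 9430 \cdot 16 = 150880$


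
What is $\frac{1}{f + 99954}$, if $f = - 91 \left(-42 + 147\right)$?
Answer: $\frac{1}{90399} \approx 1.1062 \cdot 10^{-5}$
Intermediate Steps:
$f = -9555$ ($f = \left(-91\right) 105 = -9555$)
$\frac{1}{f + 99954} = \frac{1}{-9555 + 99954} = \frac{1}{90399}$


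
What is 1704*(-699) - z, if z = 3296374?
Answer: -4487470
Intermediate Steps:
1704*(-699) - z = 1704*(-699) - 1*3296374 = -1191096 - 3296374 = -4487470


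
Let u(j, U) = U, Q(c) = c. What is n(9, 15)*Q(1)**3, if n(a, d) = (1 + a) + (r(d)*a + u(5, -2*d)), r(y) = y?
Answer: 115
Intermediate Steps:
n(a, d) = 1 + a - 2*d + a*d (n(a, d) = (1 + a) + (d*a - 2*d) = (1 + a) + (a*d - 2*d) = (1 + a) + (-2*d + a*d) = 1 + a - 2*d + a*d)
n(9, 15)*Q(1)**3 = (1 + 9 - 2*15 + 9*15)*1**3 = (1 + 9 - 30 + 135)*1 = 115*1 = 115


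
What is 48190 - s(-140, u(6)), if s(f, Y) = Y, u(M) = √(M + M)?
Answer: 48190 - 2*√3 ≈ 48187.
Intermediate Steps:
u(M) = √2*√M (u(M) = √(2*M) = √2*√M)
48190 - s(-140, u(6)) = 48190 - √2*√6 = 48190 - 2*√3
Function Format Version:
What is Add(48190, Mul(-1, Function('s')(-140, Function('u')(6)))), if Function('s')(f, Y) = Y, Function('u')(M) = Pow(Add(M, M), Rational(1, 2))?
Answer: Add(48190, Mul(-2, Pow(3, Rational(1, 2)))) ≈ 48187.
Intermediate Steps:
Function('u')(M) = Mul(Pow(2, Rational(1, 2)), Pow(M, Rational(1, 2))) (Function('u')(M) = Pow(Mul(2, M), Rational(1, 2)) = Mul(Pow(2, Rational(1, 2)), Pow(M, Rational(1, 2))))
Add(48190, Mul(-1, Function('s')(-140, Function('u')(6)))) = Add(48190, Mul(-1, Mul(Pow(2, Rational(1, 2)), Pow(6, Rational(1, 2))))) = Add(48190, Mul(-1, Mul(2, Pow(3, Rational(1, 2))))) = Add(48190, Mul(-2, Pow(3, Rational(1, 2))))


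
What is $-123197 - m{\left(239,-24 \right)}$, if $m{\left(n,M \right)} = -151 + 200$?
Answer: $-123246$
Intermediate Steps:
$m{\left(n,M \right)} = 49$
$-123197 - m{\left(239,-24 \right)} = -123197 - 49 = -123246$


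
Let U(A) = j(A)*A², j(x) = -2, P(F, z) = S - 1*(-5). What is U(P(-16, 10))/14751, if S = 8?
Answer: -338/14751 ≈ -0.022914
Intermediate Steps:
P(F, z) = 13 (P(F, z) = 8 - 1*(-5) = 8 + 5 = 13)
U(A) = -2*A²
U(P(-16, 10))/14751 = -2*13²/14751 = -2*169*(1/14751) = -338*1/14751 = -338/14751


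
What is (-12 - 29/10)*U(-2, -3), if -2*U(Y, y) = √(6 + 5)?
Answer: 149*√11/20 ≈ 24.709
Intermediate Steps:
U(Y, y) = -√11/2 (U(Y, y) = -√(6 + 5)/2 = -√11/2)
(-12 - 29/10)*U(-2, -3) = (-12 - 29/10)*(-√11/2) = -(-149)*√11/20 = 149*√11/20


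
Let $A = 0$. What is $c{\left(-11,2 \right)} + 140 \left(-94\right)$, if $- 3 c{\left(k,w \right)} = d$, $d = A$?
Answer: $-13160$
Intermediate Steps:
$d = 0$
$c{\left(k,w \right)} = 0$ ($c{\left(k,w \right)} = \left(- \frac{1}{3}\right) 0 = 0$)
$c{\left(-11,2 \right)} + 140 \left(-94\right) = 0 + 140 \left(-94\right) = 0 - 13160 = -13160$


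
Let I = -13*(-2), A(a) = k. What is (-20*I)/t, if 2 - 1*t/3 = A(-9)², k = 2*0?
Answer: -260/3 ≈ -86.667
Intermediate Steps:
k = 0
A(a) = 0
t = 6 (t = 6 - 3*0² = 6 - 3*0 = 6 + 0 = 6)
I = 26
(-20*I)/t = -20*26/6 = -520*⅙ = -260/3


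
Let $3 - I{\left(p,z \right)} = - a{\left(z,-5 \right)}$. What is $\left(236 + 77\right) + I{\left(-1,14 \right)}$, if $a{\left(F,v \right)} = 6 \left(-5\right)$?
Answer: $286$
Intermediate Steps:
$a{\left(F,v \right)} = -30$
$I{\left(p,z \right)} = -27$ ($I{\left(p,z \right)} = 3 - \left(-1\right) \left(-30\right) = 3 - 30 = -27$)
$\left(236 + 77\right) + I{\left(-1,14 \right)} = \left(236 + 77\right) - 27 = 313 - 27 = 286$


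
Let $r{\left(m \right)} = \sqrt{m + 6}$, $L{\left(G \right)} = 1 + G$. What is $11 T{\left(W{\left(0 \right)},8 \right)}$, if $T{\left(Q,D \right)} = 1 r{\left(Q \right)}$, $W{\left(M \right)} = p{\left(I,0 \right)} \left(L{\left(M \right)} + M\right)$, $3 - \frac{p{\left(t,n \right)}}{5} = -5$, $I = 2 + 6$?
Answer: $11 \sqrt{46} \approx 74.606$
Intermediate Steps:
$I = 8$
$p{\left(t,n \right)} = 40$ ($p{\left(t,n \right)} = 15 - -25 = 15 + 25 = 40$)
$W{\left(M \right)} = 40 + 80 M$ ($W{\left(M \right)} = 40 \left(\left(1 + M\right) + M\right) = 40 \left(1 + 2 M\right) = 40 + 80 M$)
$r{\left(m \right)} = \sqrt{6 + m}$
$T{\left(Q,D \right)} = \sqrt{6 + Q}$ ($T{\left(Q,D \right)} = 1 \sqrt{6 + Q} = \sqrt{6 + Q}$)
$11 T{\left(W{\left(0 \right)},8 \right)} = 11 \sqrt{6 + \left(40 + 80 \cdot 0\right)} = 11 \sqrt{6 + \left(40 + 0\right)} = 11 \sqrt{6 + 40} = 11 \sqrt{46}$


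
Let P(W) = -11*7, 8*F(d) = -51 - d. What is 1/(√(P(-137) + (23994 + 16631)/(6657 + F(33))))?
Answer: -3*I*√1391793347/942311 ≈ -0.11877*I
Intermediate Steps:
F(d) = -51/8 - d/8 (F(d) = (-51 - d)/8 = -51/8 - d/8)
P(W) = -77
1/(√(P(-137) + (23994 + 16631)/(6657 + F(33)))) = 1/(√(-77 + (23994 + 16631)/(6657 + (-51/8 - ⅛*33)))) = 1/(√(-77 + 40625/(6657 + (-51/8 - 33/8)))) = 1/(√(-77 + 40625/(6657 - 21/2))) = 1/(√(-77 + 40625/(13293/2))) = 1/(√(-77 + 40625*(2/13293))) = 1/(√(-77 + 81250/13293)) = 1/(√(-942311/13293)) = 1/(I*√1391793347/4431) = -3*I*√1391793347/942311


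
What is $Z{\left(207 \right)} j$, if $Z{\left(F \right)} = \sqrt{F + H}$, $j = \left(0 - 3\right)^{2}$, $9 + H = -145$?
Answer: $9 \sqrt{53} \approx 65.521$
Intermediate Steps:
$H = -154$ ($H = -9 - 145 = -154$)
$j = 9$ ($j = \left(-3\right)^{2} = 9$)
$Z{\left(F \right)} = \sqrt{-154 + F}$ ($Z{\left(F \right)} = \sqrt{F - 154} = \sqrt{-154 + F}$)
$Z{\left(207 \right)} j = \sqrt{-154 + 207} \cdot 9 = \sqrt{53} \cdot 9 = 9 \sqrt{53}$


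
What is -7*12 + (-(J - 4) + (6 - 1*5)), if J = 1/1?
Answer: -80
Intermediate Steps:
J = 1
-7*12 + (-(J - 4) + (6 - 1*5)) = -7*12 + (-(1 - 4) + (6 - 1*5)) = -84 + (-1*(-3) + (6 - 5)) = -84 + (3 + 1) = -84 + 4 = -80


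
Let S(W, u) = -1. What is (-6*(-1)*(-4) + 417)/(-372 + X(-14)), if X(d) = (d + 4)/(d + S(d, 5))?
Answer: -1179/1114 ≈ -1.0583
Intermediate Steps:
X(d) = (4 + d)/(-1 + d) (X(d) = (d + 4)/(d - 1) = (4 + d)/(-1 + d))
(-6*(-1)*(-4) + 417)/(-372 + X(-14)) = (-6*(-1)*(-4) + 417)/(-372 + (4 - 14)/(-1 - 14)) = (6*(-4) + 417)/(-372 - 10/(-15)) = (-24 + 417)/(-372 - 1/15*(-10)) = 393/(-372 + ⅔) = 393/(-1114/3) = 393*(-3/1114) = -1179/1114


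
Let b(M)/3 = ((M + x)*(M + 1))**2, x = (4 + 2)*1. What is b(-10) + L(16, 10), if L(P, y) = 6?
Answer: 3894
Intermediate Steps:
x = 6 (x = 6*1 = 6)
b(M) = 3*(1 + M)**2*(6 + M)**2 (b(M) = 3*((M + 6)*(M + 1))**2 = 3*((6 + M)*(1 + M))**2 = 3*((1 + M)*(6 + M))**2 = 3*((1 + M)**2*(6 + M)**2) = 3*(1 + M)**2*(6 + M)**2)
b(-10) + L(16, 10) = 3*(1 - 10)**2*(6 - 10)**2 + 6 = 3*(-9)**2*(-4)**2 + 6 = 3*81*16 + 6 = 3888 + 6 = 3894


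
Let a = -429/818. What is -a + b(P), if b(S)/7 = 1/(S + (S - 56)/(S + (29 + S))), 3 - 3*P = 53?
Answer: 112515/1636 ≈ 68.774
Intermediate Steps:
P = -50/3 (P = 1 - ⅓*53 = 1 - 53/3 = -50/3 ≈ -16.667)
a = -429/818 (a = -429*1/818 = -429/818 ≈ -0.52445)
b(S) = 7/(S + (-56 + S)/(29 + 2*S)) (b(S) = 7/(S + (S - 56)/(S + (29 + S))) = 7/(S + (-56 + S)/(29 + 2*S)))
-a + b(P) = -1*(-429/818) + 7*(29 + 2*(-50/3))/(2*(-28 + (-50/3)² + 15*(-50/3))) = 429/818 + 7*(29 - 100/3)/(2*(-28 + 2500/9 - 250)) = 429/818 + (7/2)*(-13/3)/(-2/9) = 429/818 + (7/2)*(-9/2)*(-13/3) = 429/818 + 273/4 = 112515/1636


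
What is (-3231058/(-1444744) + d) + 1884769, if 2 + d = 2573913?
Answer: 3220827204489/722372 ≈ 4.4587e+6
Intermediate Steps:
d = 2573911 (d = -2 + 2573913 = 2573911)
(-3231058/(-1444744) + d) + 1884769 = (-3231058/(-1444744) + 2573911) + 1884769 = (-3231058*(-1/1444744) + 2573911) + 1884769 = (1615529/722372 + 2573911) + 1884769 = 1859322852421/722372 + 1884769 = 3220827204489/722372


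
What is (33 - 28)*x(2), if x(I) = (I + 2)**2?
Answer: 80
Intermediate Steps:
x(I) = (2 + I)**2
(33 - 28)*x(2) = (33 - 28)*(2 + 2)**2 = 5*4**2 = 5*16 = 80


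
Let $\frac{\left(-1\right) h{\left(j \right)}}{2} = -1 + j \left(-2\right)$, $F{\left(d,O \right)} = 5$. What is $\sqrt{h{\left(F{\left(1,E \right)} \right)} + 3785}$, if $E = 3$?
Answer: $9 \sqrt{47} \approx 61.701$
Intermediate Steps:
$h{\left(j \right)} = 2 + 4 j$ ($h{\left(j \right)} = - 2 \left(-1 + j \left(-2\right)\right) = - 2 \left(-1 - 2 j\right) = 2 + 4 j$)
$\sqrt{h{\left(F{\left(1,E \right)} \right)} + 3785} = \sqrt{\left(2 + 4 \cdot 5\right) + 3785} = \sqrt{\left(2 + 20\right) + 3785} = \sqrt{22 + 3785} = \sqrt{3807} = 9 \sqrt{47}$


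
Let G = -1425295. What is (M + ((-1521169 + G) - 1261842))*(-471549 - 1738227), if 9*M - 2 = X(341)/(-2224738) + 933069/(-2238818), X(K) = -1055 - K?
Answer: 11579590922490633076531192/1245195869921 ≈ 9.2994e+12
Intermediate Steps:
M = 1314809714729/7471175219526 (M = 2/9 + ((-1055 - 1*341)/(-2224738) + 933069/(-2238818))/9 = 2/9 + ((-1055 - 341)*(-1/2224738) + 933069*(-1/2238818))/9 = 2/9 + (-1396*(-1/2224738) - 933069/2238818)/9 = 2/9 + (698/1112369 - 933069/2238818)/9 = 2/9 + (⅑)*(-1036354335497/2490391739842) = 2/9 - 1036354335497/22413525658578 = 1314809714729/7471175219526 ≈ 0.17598)
(M + ((-1521169 + G) - 1261842))*(-471549 - 1738227) = (1314809714729/7471175219526 + ((-1521169 - 1425295) - 1261842))*(-471549 - 1738227) = (1314809714729/7471175219526 + (-2946464 - 1261842))*(-2209776) = (1314809714729/7471175219526 - 4208306)*(-2209776) = -31440990188572868227/7471175219526*(-2209776) = 11579590922490633076531192/1245195869921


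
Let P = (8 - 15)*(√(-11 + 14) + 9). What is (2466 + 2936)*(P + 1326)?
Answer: 6822726 - 37814*√3 ≈ 6.7572e+6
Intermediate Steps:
P = -63 - 7*√3 (P = -7*(√3 + 9) = -7*(9 + √3) = -63 - 7*√3 ≈ -75.124)
(2466 + 2936)*(P + 1326) = (2466 + 2936)*((-63 - 7*√3) + 1326) = 5402*(1263 - 7*√3) = 6822726 - 37814*√3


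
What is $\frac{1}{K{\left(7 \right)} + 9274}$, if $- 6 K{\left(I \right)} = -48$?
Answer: $\frac{1}{9282} \approx 0.00010774$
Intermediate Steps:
$K{\left(I \right)} = 8$ ($K{\left(I \right)} = \left(- \frac{1}{6}\right) \left(-48\right) = 8$)
$\frac{1}{K{\left(7 \right)} + 9274} = \frac{1}{8 + 9274} = \frac{1}{9282}$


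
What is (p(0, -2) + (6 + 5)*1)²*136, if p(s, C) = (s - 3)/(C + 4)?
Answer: 12274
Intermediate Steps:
p(s, C) = (-3 + s)/(4 + C)
(p(0, -2) + (6 + 5)*1)²*136 = ((-3 + 0)/(4 - 2) + (6 + 5)*1)²*136 = (-3/2 + 11*1)²*136 = ((½)*(-3) + 11)²*136 = (-3/2 + 11)²*136 = (19/2)²*136 = (361/4)*136 = 12274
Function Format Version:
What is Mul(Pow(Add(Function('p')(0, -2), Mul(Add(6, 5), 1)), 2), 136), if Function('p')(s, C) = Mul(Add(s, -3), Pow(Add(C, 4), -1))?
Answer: 12274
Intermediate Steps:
Function('p')(s, C) = Mul(Pow(Add(4, C), -1), Add(-3, s)) (Function('p')(s, C) = Mul(Add(-3, s), Pow(Add(4, C), -1)) = Mul(Pow(Add(4, C), -1), Add(-3, s)))
Mul(Pow(Add(Function('p')(0, -2), Mul(Add(6, 5), 1)), 2), 136) = Mul(Pow(Add(Mul(Pow(Add(4, -2), -1), Add(-3, 0)), Mul(Add(6, 5), 1)), 2), 136) = Mul(Pow(Add(Mul(Pow(2, -1), -3), Mul(11, 1)), 2), 136) = Mul(Pow(Add(Mul(Rational(1, 2), -3), 11), 2), 136) = Mul(Pow(Add(Rational(-3, 2), 11), 2), 136) = Mul(Pow(Rational(19, 2), 2), 136) = Mul(Rational(361, 4), 136) = 12274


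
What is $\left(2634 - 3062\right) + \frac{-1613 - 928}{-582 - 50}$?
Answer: $- \frac{267955}{632} \approx -423.98$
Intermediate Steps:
$\left(2634 - 3062\right) + \frac{-1613 - 928}{-582 - 50} = -428 - \frac{2541}{-632} = -428 - - \frac{2541}{632} = -428 + \frac{2541}{632} = - \frac{267955}{632}$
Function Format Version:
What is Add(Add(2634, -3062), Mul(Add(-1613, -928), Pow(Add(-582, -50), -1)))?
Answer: Rational(-267955, 632) ≈ -423.98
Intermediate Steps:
Add(Add(2634, -3062), Mul(Add(-1613, -928), Pow(Add(-582, -50), -1))) = Add(-428, Mul(-2541, Pow(-632, -1))) = Add(-428, Mul(-2541, Rational(-1, 632))) = Add(-428, Rational(2541, 632)) = Rational(-267955, 632)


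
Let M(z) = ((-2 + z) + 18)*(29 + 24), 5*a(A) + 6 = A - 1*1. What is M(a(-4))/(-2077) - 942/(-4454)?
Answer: -3252804/23127395 ≈ -0.14065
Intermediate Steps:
a(A) = -7/5 + A/5 (a(A) = -6/5 + (A - 1*1)/5 = -6/5 + (A - 1)/5 = -6/5 + (-1 + A)/5 = -6/5 + (-1/5 + A/5) = -7/5 + A/5)
M(z) = 848 + 53*z (M(z) = (16 + z)*53 = 848 + 53*z)
M(a(-4))/(-2077) - 942/(-4454) = (848 + 53*(-7/5 + (1/5)*(-4)))/(-2077) - 942/(-4454) = (848 + 53*(-7/5 - 4/5))*(-1/2077) - 942*(-1/4454) = (848 + 53*(-11/5))*(-1/2077) + 471/2227 = (848 - 583/5)*(-1/2077) + 471/2227 = (3657/5)*(-1/2077) + 471/2227 = -3657/10385 + 471/2227 = -3252804/23127395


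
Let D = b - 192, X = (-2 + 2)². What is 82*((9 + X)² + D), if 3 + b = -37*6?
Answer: -27552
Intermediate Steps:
X = 0 (X = 0² = 0)
b = -225 (b = -3 - 37*6 = -3 - 222 = -225)
D = -417 (D = -225 - 192 = -417)
82*((9 + X)² + D) = 82*((9 + 0)² - 417) = 82*(9² - 417) = 82*(81 - 417) = 82*(-336) = -27552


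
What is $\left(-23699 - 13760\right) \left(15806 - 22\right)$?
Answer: $-591252856$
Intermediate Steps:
$\left(-23699 - 13760\right) \left(15806 - 22\right) = \left(-23699 - 13760\right) 15784 = \left(-37459\right) 15784 = -591252856$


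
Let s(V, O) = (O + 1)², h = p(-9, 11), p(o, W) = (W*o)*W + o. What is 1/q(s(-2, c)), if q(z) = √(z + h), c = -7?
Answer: -I*√118/354 ≈ -0.030686*I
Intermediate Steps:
p(o, W) = o + o*W² (p(o, W) = o*W² + o = o + o*W²)
h = -1098 (h = -9*(1 + 11²) = -9*(1 + 121) = -9*122 = -1098)
s(V, O) = (1 + O)²
q(z) = √(-1098 + z) (q(z) = √(z - 1098) = √(-1098 + z))
1/q(s(-2, c)) = 1/(√(-1098 + (1 - 7)²)) = 1/(√(-1098 + (-6)²)) = 1/(√(-1098 + 36)) = 1/(√(-1062)) = 1/(3*I*√118) = -I*√118/354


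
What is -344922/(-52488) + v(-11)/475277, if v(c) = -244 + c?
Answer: 27320018159/4157723196 ≈ 6.5709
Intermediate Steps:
-344922/(-52488) + v(-11)/475277 = -344922/(-52488) + (-244 - 11)/475277 = -344922*(-1/52488) - 255*1/475277 = 57487/8748 - 255/475277 = 27320018159/4157723196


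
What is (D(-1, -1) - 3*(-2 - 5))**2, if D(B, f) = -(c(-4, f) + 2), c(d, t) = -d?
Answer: 225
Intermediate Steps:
D(B, f) = -6 (D(B, f) = -(-1*(-4) + 2) = -(4 + 2) = -1*6 = -6)
(D(-1, -1) - 3*(-2 - 5))**2 = (-6 - 3*(-2 - 5))**2 = (-6 - 3*(-7))**2 = (-6 + 21)**2 = 15**2 = 225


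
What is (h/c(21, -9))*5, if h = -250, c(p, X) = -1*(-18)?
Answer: -625/9 ≈ -69.444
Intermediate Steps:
c(p, X) = 18
(h/c(21, -9))*5 = -250/18*5 = -250*1/18*5 = -125/9*5 = -625/9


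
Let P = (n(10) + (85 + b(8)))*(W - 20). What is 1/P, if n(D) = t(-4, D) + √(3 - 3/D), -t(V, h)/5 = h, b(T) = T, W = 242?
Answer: 215/2049393 - √30/1366262 ≈ 0.00010090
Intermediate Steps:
t(V, h) = -5*h
n(D) = √(3 - 3/D) - 5*D (n(D) = -5*D + √(3 - 3/D) = √(3 - 3/D) - 5*D)
P = 9546 + 333*√30/5 (P = ((-5*10 + √3*√((-1 + 10)/10)) + (85 + 8))*(242 - 20) = ((-50 + √3*√((⅒)*9)) + 93)*222 = ((-50 + √3*√(9/10)) + 93)*222 = ((-50 + √3*(3*√10/10)) + 93)*222 = ((-50 + 3*√30/10) + 93)*222 = (43 + 3*√30/10)*222 = 9546 + 333*√30/5 ≈ 9910.8)
1/P = 1/(9546 + 333*√30/5)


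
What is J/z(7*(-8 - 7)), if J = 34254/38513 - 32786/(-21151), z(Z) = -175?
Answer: -21837292/1566516275 ≈ -0.013940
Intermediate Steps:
J = 152861044/62660651 (J = 34254*(1/38513) - 32786*(-1/21151) = 34254/38513 + 2522/1627 = 152861044/62660651 ≈ 2.4395)
J/z(7*(-8 - 7)) = (152861044/62660651)/(-175) = (152861044/62660651)*(-1/175) = -21837292/1566516275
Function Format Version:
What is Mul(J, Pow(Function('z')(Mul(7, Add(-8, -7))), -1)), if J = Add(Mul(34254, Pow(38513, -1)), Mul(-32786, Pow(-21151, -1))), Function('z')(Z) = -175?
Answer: Rational(-21837292, 1566516275) ≈ -0.013940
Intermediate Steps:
J = Rational(152861044, 62660651) (J = Add(Mul(34254, Rational(1, 38513)), Mul(-32786, Rational(-1, 21151))) = Add(Rational(34254, 38513), Rational(2522, 1627)) = Rational(152861044, 62660651) ≈ 2.4395)
Mul(J, Pow(Function('z')(Mul(7, Add(-8, -7))), -1)) = Mul(Rational(152861044, 62660651), Pow(-175, -1)) = Mul(Rational(152861044, 62660651), Rational(-1, 175)) = Rational(-21837292, 1566516275)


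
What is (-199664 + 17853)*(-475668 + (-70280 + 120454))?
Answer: 77359489634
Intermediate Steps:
(-199664 + 17853)*(-475668 + (-70280 + 120454)) = -181811*(-475668 + 50174) = -181811*(-425494) = 77359489634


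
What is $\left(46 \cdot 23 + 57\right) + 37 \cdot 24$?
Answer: $2003$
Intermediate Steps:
$\left(46 \cdot 23 + 57\right) + 37 \cdot 24 = \left(1058 + 57\right) + 888 = 1115 + 888 = 2003$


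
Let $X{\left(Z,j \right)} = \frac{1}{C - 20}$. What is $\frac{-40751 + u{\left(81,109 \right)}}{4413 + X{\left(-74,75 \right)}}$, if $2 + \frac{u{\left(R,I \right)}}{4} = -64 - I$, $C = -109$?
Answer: $- \frac{5347179}{569276} \approx -9.3929$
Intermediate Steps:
$X{\left(Z,j \right)} = - \frac{1}{129}$ ($X{\left(Z,j \right)} = \frac{1}{-109 - 20} = \frac{1}{-129} = - \frac{1}{129}$)
$u{\left(R,I \right)} = -264 - 4 I$ ($u{\left(R,I \right)} = -8 + 4 \left(-64 - I\right) = -8 - \left(256 + 4 I\right) = -264 - 4 I$)
$\frac{-40751 + u{\left(81,109 \right)}}{4413 + X{\left(-74,75 \right)}} = \frac{-40751 - 700}{4413 - \frac{1}{129}} = \frac{-40751 - 700}{\frac{569276}{129}} = \left(-40751 - 700\right) \frac{129}{569276} = \left(-41451\right) \frac{129}{569276} = - \frac{5347179}{569276}$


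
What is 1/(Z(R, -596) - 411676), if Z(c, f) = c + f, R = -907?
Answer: -1/413179 ≈ -2.4203e-6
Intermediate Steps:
1/(Z(R, -596) - 411676) = 1/((-907 - 596) - 411676) = 1/(-1503 - 411676) = 1/(-413179) = -1/413179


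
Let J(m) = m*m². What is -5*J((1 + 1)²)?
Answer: -320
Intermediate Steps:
J(m) = m³
-5*J((1 + 1)²) = -5*(1 + 1)⁶ = -5*(2²)³ = -5*4³ = -5*64 = -320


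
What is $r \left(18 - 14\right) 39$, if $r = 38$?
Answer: $5928$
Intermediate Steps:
$r \left(18 - 14\right) 39 = 38 \left(18 - 14\right) 39 = 38 \cdot 4 \cdot 39 = 152 \cdot 39 = 5928$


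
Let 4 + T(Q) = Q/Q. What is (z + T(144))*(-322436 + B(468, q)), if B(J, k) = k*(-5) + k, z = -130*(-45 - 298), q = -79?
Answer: -14362364440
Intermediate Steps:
z = 44590 (z = -130*(-343) = 44590)
T(Q) = -3 (T(Q) = -4 + Q/Q = -4 + 1 = -3)
B(J, k) = -4*k (B(J, k) = -5*k + k = -4*k)
(z + T(144))*(-322436 + B(468, q)) = (44590 - 3)*(-322436 - 4*(-79)) = 44587*(-322436 + 316) = 44587*(-322120) = -14362364440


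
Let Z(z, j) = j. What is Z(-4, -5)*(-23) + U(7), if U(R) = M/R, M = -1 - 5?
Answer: 799/7 ≈ 114.14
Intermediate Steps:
M = -6
U(R) = -6/R
Z(-4, -5)*(-23) + U(7) = -5*(-23) - 6/7 = 115 - 6*⅐ = 115 - 6/7 = 799/7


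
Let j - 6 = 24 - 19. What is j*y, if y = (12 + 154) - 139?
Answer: 297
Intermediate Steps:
y = 27 (y = 166 - 139 = 27)
j = 11 (j = 6 + (24 - 19) = 6 + 5 = 11)
j*y = 11*27 = 297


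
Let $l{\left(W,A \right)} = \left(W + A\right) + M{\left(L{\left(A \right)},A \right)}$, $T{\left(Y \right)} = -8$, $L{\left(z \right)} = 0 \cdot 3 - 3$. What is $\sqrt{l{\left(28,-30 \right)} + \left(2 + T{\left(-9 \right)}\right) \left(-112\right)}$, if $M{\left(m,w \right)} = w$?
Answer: $8 \sqrt{10} \approx 25.298$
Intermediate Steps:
$L{\left(z \right)} = -3$ ($L{\left(z \right)} = 0 - 3 = -3$)
$l{\left(W,A \right)} = W + 2 A$ ($l{\left(W,A \right)} = \left(W + A\right) + A = \left(A + W\right) + A = W + 2 A$)
$\sqrt{l{\left(28,-30 \right)} + \left(2 + T{\left(-9 \right)}\right) \left(-112\right)} = \sqrt{\left(28 + 2 \left(-30\right)\right) + \left(2 - 8\right) \left(-112\right)} = \sqrt{\left(28 - 60\right) - -672} = \sqrt{-32 + 672} = \sqrt{640} = 8 \sqrt{10}$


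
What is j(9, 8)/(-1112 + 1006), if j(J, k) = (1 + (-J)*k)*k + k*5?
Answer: 264/53 ≈ 4.9811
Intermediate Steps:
j(J, k) = 5*k + k*(1 - J*k) (j(J, k) = (1 - J*k)*k + 5*k = k*(1 - J*k) + 5*k = 5*k + k*(1 - J*k))
j(9, 8)/(-1112 + 1006) = (8*(6 - 1*9*8))/(-1112 + 1006) = (8*(6 - 72))/(-106) = -4*(-66)/53 = -1/106*(-528) = 264/53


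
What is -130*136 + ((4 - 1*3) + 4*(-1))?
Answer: -17683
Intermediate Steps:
-130*136 + ((4 - 1*3) + 4*(-1)) = -17680 + ((4 - 3) - 4) = -17680 + (1 - 4) = -17680 - 3 = -17683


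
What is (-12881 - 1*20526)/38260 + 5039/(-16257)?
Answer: -735889739/621992820 ≈ -1.1831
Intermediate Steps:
(-12881 - 1*20526)/38260 + 5039/(-16257) = (-12881 - 20526)*(1/38260) + 5039*(-1/16257) = -33407*1/38260 - 5039/16257 = -33407/38260 - 5039/16257 = -735889739/621992820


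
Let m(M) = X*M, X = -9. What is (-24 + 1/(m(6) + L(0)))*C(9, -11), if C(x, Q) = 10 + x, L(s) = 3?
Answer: -23275/51 ≈ -456.37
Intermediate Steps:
m(M) = -9*M
(-24 + 1/(m(6) + L(0)))*C(9, -11) = (-24 + 1/(-9*6 + 3))*(10 + 9) = (-24 + 1/(-54 + 3))*19 = (-24 + 1/(-51))*19 = (-24 - 1/51)*19 = -1225/51*19 = -23275/51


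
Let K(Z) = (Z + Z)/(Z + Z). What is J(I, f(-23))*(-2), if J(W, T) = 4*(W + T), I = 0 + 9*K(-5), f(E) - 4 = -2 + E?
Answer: 96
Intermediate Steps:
K(Z) = 1 (K(Z) = (2*Z)/((2*Z)) = (2*Z)*(1/(2*Z)) = 1)
f(E) = 2 + E (f(E) = 4 + (-2 + E) = 2 + E)
I = 9 (I = 0 + 9*1 = 0 + 9 = 9)
J(W, T) = 4*T + 4*W (J(W, T) = 4*(T + W) = 4*T + 4*W)
J(I, f(-23))*(-2) = (4*(2 - 23) + 4*9)*(-2) = (4*(-21) + 36)*(-2) = (-84 + 36)*(-2) = -48*(-2) = 96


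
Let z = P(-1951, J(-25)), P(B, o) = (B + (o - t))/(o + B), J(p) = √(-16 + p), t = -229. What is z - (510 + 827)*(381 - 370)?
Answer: -55977982831/3806442 - 229*I*√41/3806442 ≈ -14706.0 - 0.00038522*I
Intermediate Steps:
P(B, o) = (229 + B + o)/(B + o) (P(B, o) = (B + (o - 1*(-229)))/(o + B) = (B + (o + 229))/(B + o) = (B + (229 + o))/(B + o) = (229 + B + o)/(B + o))
z = (-1722 + I*√41)/(-1951 + I*√41) (z = (229 - 1951 + √(-16 - 25))/(-1951 + √(-16 - 25)) = (229 - 1951 + √(-41))/(-1951 + √(-41)) = (229 - 1951 + I*√41)/(-1951 + I*√41) = (-1722 + I*√41)/(-1951 + I*√41) ≈ 0.88263 - 0.00038522*I)
z - (510 + 827)*(381 - 370) = (3359663/3806442 - 229*I*√41/3806442) - (510 + 827)*(381 - 370) = (3359663/3806442 - 229*I*√41/3806442) - 1337*11 = (3359663/3806442 - 229*I*√41/3806442) - 1*14707 = (3359663/3806442 - 229*I*√41/3806442) - 14707 = -55977982831/3806442 - 229*I*√41/3806442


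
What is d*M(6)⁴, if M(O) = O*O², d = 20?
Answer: 43535646720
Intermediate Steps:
M(O) = O³
d*M(6)⁴ = 20*(6³)⁴ = 20*216⁴ = 20*2176782336 = 43535646720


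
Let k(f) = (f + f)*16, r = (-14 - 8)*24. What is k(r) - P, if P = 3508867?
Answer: -3525763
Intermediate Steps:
r = -528 (r = -22*24 = -528)
k(f) = 32*f (k(f) = (2*f)*16 = 32*f)
k(r) - P = 32*(-528) - 1*3508867 = -16896 - 3508867 = -3525763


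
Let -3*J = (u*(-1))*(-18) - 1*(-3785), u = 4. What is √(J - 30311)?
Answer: I*√284370/3 ≈ 177.75*I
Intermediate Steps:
J = -3857/3 (J = -((4*(-1))*(-18) - 1*(-3785))/3 = -(-4*(-18) + 3785)/3 = -(72 + 3785)/3 = -⅓*3857 = -3857/3 ≈ -1285.7)
√(J - 30311) = √(-3857/3 - 30311) = √(-94790/3) = I*√284370/3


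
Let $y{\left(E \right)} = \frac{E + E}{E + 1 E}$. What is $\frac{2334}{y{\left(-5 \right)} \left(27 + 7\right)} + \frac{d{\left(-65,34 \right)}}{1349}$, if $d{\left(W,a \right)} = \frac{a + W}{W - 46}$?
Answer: $\frac{174745940}{2545563} \approx 68.647$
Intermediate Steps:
$d{\left(W,a \right)} = \frac{W + a}{-46 + W}$
$y{\left(E \right)} = 1$ ($y{\left(E \right)} = \frac{2 E}{E + E} = \frac{2 E}{2 E} = 2 E \frac{1}{2 E} = 1$)
$\frac{2334}{y{\left(-5 \right)} \left(27 + 7\right)} + \frac{d{\left(-65,34 \right)}}{1349} = \frac{2334}{1 \left(27 + 7\right)} + \frac{\frac{1}{-46 - 65} \left(-65 + 34\right)}{1349} = \frac{2334}{1 \cdot 34} + \frac{1}{-111} \left(-31\right) \frac{1}{1349} = \frac{2334}{34} + \left(- \frac{1}{111}\right) \left(-31\right) \frac{1}{1349} = 2334 \cdot \frac{1}{34} + \frac{31}{111} \cdot \frac{1}{1349} = \frac{1167}{17} + \frac{31}{149739} = \frac{174745940}{2545563}$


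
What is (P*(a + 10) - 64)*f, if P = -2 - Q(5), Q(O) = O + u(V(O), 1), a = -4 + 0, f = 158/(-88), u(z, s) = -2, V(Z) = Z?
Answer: 3713/22 ≈ 168.77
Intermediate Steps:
f = -79/44 (f = 158*(-1/88) = -79/44 ≈ -1.7955)
a = -4
Q(O) = -2 + O (Q(O) = O - 2 = -2 + O)
P = -5 (P = -2 - (-2 + 5) = -2 - 1*3 = -2 - 3 = -5)
(P*(a + 10) - 64)*f = (-5*(-4 + 10) - 64)*(-79/44) = (-5*6 - 64)*(-79/44) = (-30 - 64)*(-79/44) = -94*(-79/44) = 3713/22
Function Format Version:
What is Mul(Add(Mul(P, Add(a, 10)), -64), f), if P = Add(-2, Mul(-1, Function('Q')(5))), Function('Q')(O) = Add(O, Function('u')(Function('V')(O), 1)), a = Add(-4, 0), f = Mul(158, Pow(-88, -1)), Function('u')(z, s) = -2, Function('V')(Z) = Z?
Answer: Rational(3713, 22) ≈ 168.77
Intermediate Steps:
f = Rational(-79, 44) (f = Mul(158, Rational(-1, 88)) = Rational(-79, 44) ≈ -1.7955)
a = -4
Function('Q')(O) = Add(-2, O) (Function('Q')(O) = Add(O, -2) = Add(-2, O))
P = -5 (P = Add(-2, Mul(-1, Add(-2, 5))) = Add(-2, Mul(-1, 3)) = Add(-2, -3) = -5)
Mul(Add(Mul(P, Add(a, 10)), -64), f) = Mul(Add(Mul(-5, Add(-4, 10)), -64), Rational(-79, 44)) = Mul(Add(Mul(-5, 6), -64), Rational(-79, 44)) = Mul(Add(-30, -64), Rational(-79, 44)) = Mul(-94, Rational(-79, 44)) = Rational(3713, 22)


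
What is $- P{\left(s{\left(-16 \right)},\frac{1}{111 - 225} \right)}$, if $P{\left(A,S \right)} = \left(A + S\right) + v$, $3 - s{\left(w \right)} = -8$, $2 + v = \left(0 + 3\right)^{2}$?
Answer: $- \frac{2051}{114} \approx -17.991$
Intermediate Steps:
$v = 7$ ($v = -2 + \left(0 + 3\right)^{2} = -2 + 3^{2} = -2 + 9 = 7$)
$s{\left(w \right)} = 11$ ($s{\left(w \right)} = 3 - -8 = 3 + 8 = 11$)
$P{\left(A,S \right)} = 7 + A + S$ ($P{\left(A,S \right)} = \left(A + S\right) + 7 = 7 + A + S$)
$- P{\left(s{\left(-16 \right)},\frac{1}{111 - 225} \right)} = - (7 + 11 + \frac{1}{111 - 225}) = - (7 + 11 + \frac{1}{-114}) = - (7 + 11 - \frac{1}{114}) = \left(-1\right) \frac{2051}{114} = - \frac{2051}{114}$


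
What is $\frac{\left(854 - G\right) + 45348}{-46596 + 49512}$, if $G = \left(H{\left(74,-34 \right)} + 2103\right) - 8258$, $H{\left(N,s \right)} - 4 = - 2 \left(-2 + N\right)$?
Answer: $\frac{5833}{324} \approx 18.003$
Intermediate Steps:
$H{\left(N,s \right)} = 8 - 2 N$ ($H{\left(N,s \right)} = 4 - 2 \left(-2 + N\right) = 4 - \left(-4 + 2 N\right) = 8 - 2 N$)
$G = -6295$ ($G = \left(\left(8 - 148\right) + 2103\right) - 8258 = \left(-140 + 2103\right) - 8258 = 1963 - 8258 = -6295$)
$\frac{\left(854 - G\right) + 45348}{-46596 + 49512} = \frac{\left(854 - -6295\right) + 45348}{-46596 + 49512} = \frac{\left(854 + 6295\right) + 45348}{2916} = \left(7149 + 45348\right) \frac{1}{2916} = 52497 \cdot \frac{1}{2916} = \frac{5833}{324}$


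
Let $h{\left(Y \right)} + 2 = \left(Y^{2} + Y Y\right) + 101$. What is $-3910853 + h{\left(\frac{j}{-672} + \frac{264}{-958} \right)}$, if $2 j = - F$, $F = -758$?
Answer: $- \frac{202600222931633063}{51805942272} \approx -3.9108 \cdot 10^{6}$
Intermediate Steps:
$j = 379$ ($j = \frac{\left(-1\right) \left(-758\right)}{2} = \frac{1}{2} \cdot 758 = 379$)
$h{\left(Y \right)} = 99 + 2 Y^{2}$ ($h{\left(Y \right)} = -2 + \left(\left(Y^{2} + Y Y\right) + 101\right) = -2 + \left(\left(Y^{2} + Y^{2}\right) + 101\right) = -2 + \left(2 Y^{2} + 101\right) = -2 + \left(101 + 2 Y^{2}\right) = 99 + 2 Y^{2}$)
$-3910853 + h{\left(\frac{j}{-672} + \frac{264}{-958} \right)} = -3910853 + \left(99 + 2 \left(\frac{379}{-672} + \frac{264}{-958}\right)^{2}\right) = -3910853 + \left(99 + 2 \left(379 \left(- \frac{1}{672}\right) + 264 \left(- \frac{1}{958}\right)\right)^{2}\right) = -3910853 + \left(99 + 2 \left(- \frac{379}{672} - \frac{132}{479}\right)^{2}\right) = -3910853 + \left(99 + 2 \left(- \frac{270245}{321888}\right)^{2}\right) = -3910853 + \left(99 + 2 \cdot \frac{73032360025}{103611884544}\right) = -3910853 + \left(99 + \frac{73032360025}{51805942272}\right) = -3910853 + \frac{5201820644953}{51805942272} = - \frac{202600222931633063}{51805942272}$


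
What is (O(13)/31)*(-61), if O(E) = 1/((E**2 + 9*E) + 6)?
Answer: -61/9052 ≈ -0.0067388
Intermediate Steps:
O(E) = 1/(6 + E**2 + 9*E)
(O(13)/31)*(-61) = (1/((6 + 13**2 + 9*13)*31))*(-61) = ((1/31)/(6 + 169 + 117))*(-61) = ((1/31)/292)*(-61) = ((1/292)*(1/31))*(-61) = (1/9052)*(-61) = -61/9052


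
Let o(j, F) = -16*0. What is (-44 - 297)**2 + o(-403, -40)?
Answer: 116281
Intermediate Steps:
o(j, F) = 0
(-44 - 297)**2 + o(-403, -40) = (-44 - 297)**2 + 0 = (-341)**2 + 0 = 116281 + 0 = 116281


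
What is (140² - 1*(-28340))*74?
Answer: 3547560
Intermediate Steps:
(140² - 1*(-28340))*74 = (19600 + 28340)*74 = 47940*74 = 3547560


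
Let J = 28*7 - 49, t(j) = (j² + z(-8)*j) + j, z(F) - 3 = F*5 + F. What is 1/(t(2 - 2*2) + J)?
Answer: 1/239 ≈ 0.0041841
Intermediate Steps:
z(F) = 3 + 6*F (z(F) = 3 + (F*5 + F) = 3 + (5*F + F) = 3 + 6*F)
t(j) = j² - 44*j (t(j) = (j² + (3 + 6*(-8))*j) + j = (j² + (3 - 48)*j) + j = (j² - 45*j) + j = j² - 44*j)
J = 147 (J = 196 - 49 = 147)
1/(t(2 - 2*2) + J) = 1/((2 - 2*2)*(-44 + (2 - 2*2)) + 147) = 1/((2 - 4)*(-44 + (2 - 4)) + 147) = 1/(-2*(-44 - 2) + 147) = 1/(-2*(-46) + 147) = 1/(92 + 147) = 1/239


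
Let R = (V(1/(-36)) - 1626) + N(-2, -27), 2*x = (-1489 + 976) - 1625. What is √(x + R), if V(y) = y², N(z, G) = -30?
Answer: I*√3531599/36 ≈ 52.202*I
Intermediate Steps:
x = -1069 (x = ((-1489 + 976) - 1625)/2 = (-513 - 1625)/2 = (½)*(-2138) = -1069)
R = -2146175/1296 (R = ((1/(-36))² - 1626) - 30 = ((-1/36)² - 1626) - 30 = (1/1296 - 1626) - 30 = -2107295/1296 - 30 = -2146175/1296 ≈ -1656.0)
√(x + R) = √(-1069 - 2146175/1296) = √(-3531599/1296) = I*√3531599/36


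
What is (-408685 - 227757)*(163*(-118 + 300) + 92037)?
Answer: -77456900726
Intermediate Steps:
(-408685 - 227757)*(163*(-118 + 300) + 92037) = -636442*(163*182 + 92037) = -636442*(29666 + 92037) = -636442*121703 = -77456900726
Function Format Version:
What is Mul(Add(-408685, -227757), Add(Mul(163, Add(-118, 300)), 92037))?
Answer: -77456900726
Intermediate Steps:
Mul(Add(-408685, -227757), Add(Mul(163, Add(-118, 300)), 92037)) = Mul(-636442, Add(Mul(163, 182), 92037)) = Mul(-636442, Add(29666, 92037)) = Mul(-636442, 121703) = -77456900726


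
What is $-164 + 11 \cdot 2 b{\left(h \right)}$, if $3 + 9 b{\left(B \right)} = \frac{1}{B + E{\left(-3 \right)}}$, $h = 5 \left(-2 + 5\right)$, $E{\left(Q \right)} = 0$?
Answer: $- \frac{23108}{135} \approx -171.17$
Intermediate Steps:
$h = 15$ ($h = 5 \cdot 3 = 15$)
$b{\left(B \right)} = - \frac{1}{3} + \frac{1}{9 B}$ ($b{\left(B \right)} = - \frac{1}{3} + \frac{1}{9 \left(B + 0\right)} = - \frac{1}{3} + \frac{1}{9 B}$)
$-164 + 11 \cdot 2 b{\left(h \right)} = -164 + 11 \cdot 2 \frac{1 - 45}{9 \cdot 15} = -164 + 22 \cdot \frac{1}{9} \cdot \frac{1}{15} \left(1 - 45\right) = -164 + 22 \cdot \frac{1}{9} \cdot \frac{1}{15} \left(-44\right) = -164 + 22 \left(- \frac{44}{135}\right) = -164 - \frac{968}{135} = - \frac{23108}{135}$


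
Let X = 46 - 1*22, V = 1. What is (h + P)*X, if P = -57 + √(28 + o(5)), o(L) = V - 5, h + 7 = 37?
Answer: -648 + 48*√6 ≈ -530.42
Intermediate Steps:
h = 30 (h = -7 + 37 = 30)
o(L) = -4 (o(L) = 1 - 5 = -4)
X = 24 (X = 46 - 22 = 24)
P = -57 + 2*√6 (P = -57 + √(28 - 4) = -57 + √24 = -57 + 2*√6 ≈ -52.101)
(h + P)*X = (30 + (-57 + 2*√6))*24 = (-27 + 2*√6)*24 = -648 + 48*√6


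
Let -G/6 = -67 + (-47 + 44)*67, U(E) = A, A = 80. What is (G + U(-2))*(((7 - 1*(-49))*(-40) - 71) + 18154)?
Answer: 26742984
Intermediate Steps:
U(E) = 80
G = 1608 (G = -6*(-67 + (-47 + 44)*67) = -6*(-67 - 3*67) = -6*(-67 - 201) = -6*(-268) = 1608)
(G + U(-2))*(((7 - 1*(-49))*(-40) - 71) + 18154) = (1608 + 80)*(((7 - 1*(-49))*(-40) - 71) + 18154) = 1688*(((7 + 49)*(-40) - 71) + 18154) = 1688*((56*(-40) - 71) + 18154) = 1688*((-2240 - 71) + 18154) = 1688*(-2311 + 18154) = 1688*15843 = 26742984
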